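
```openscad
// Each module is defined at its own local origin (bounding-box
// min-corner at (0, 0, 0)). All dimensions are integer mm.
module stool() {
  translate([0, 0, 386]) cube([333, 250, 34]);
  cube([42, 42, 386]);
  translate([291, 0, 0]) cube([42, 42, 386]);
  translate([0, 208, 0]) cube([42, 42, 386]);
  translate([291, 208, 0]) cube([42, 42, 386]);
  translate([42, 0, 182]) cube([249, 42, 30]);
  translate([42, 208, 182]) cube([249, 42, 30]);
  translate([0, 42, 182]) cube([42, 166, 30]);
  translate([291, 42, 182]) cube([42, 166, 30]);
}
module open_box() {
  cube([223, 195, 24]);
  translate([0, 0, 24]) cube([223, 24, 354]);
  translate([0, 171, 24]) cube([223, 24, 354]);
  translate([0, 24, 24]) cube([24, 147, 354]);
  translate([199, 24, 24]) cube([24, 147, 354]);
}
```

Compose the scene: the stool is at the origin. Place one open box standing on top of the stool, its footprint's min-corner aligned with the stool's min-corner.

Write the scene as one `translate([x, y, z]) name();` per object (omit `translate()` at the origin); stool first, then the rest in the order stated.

stool();
translate([0, 0, 420]) open_box();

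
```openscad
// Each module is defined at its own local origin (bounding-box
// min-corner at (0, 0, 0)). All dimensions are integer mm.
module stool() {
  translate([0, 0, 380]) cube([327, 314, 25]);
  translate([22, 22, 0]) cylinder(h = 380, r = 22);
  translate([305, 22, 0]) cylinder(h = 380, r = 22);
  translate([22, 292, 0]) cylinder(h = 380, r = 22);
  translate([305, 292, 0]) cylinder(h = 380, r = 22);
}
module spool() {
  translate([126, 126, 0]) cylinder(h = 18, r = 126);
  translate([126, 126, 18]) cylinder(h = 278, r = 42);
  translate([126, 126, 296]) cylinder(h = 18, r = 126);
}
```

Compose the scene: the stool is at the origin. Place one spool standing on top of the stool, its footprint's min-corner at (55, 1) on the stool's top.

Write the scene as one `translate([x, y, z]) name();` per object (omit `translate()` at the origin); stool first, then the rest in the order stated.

stool();
translate([55, 1, 405]) spool();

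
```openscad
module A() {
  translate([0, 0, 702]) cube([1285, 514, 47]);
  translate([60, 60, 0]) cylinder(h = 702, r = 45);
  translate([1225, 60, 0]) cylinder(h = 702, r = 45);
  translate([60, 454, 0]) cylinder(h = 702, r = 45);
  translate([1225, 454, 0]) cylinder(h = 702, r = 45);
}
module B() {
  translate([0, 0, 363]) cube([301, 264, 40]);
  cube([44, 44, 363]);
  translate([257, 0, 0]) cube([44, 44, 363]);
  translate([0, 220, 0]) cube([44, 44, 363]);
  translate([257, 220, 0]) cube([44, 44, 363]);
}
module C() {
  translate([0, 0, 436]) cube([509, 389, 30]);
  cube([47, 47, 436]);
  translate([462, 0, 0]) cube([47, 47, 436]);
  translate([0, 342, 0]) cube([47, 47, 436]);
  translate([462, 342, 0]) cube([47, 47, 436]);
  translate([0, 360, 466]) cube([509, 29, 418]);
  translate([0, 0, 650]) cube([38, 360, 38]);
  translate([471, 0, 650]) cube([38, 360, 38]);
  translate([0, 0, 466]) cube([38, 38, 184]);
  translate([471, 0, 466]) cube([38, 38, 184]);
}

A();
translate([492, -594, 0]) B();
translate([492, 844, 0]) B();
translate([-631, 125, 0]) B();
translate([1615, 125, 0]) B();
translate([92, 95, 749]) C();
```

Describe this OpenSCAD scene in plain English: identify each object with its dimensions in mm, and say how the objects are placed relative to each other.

A is a table with a 1285×514 mm rectangular top, 47 mm thick, top surface at z = 749 mm, supported by four round legs of 90 mm diameter, each leg's bounding box inset 15 mm from the nearest pair of top edges, running from the floor.

B is a simple wooden stool: a rectangular seat 301 mm (x) by 264 mm (y), 40 mm thick, top face at z = 403 mm, on four square legs, each 44×44 mm in cross-section. The legs rest on z = 0, each flush with a corner of the seat.

C is a chair: 509×389 mm seat, 30 mm thick, top at z = 466 mm, on four 47 mm square corner legs flush with the seat edges. A 29 mm thick backrest slab spans the full seat width, extending 418 mm above the seat top, its back face flush with the seat's +y edge. Two armrests of 38×38 mm section run along each side from the seat's front edge to the front of the backrest, top faces 222 mm above the seat top and outer faces flush with the seat's x-edges; a 38×38 mm post under the front of each armrest stands on the seat at the front corner.

Four stools sit around the table at the −y, +y, −x, +x sides. The chair is on top of the table.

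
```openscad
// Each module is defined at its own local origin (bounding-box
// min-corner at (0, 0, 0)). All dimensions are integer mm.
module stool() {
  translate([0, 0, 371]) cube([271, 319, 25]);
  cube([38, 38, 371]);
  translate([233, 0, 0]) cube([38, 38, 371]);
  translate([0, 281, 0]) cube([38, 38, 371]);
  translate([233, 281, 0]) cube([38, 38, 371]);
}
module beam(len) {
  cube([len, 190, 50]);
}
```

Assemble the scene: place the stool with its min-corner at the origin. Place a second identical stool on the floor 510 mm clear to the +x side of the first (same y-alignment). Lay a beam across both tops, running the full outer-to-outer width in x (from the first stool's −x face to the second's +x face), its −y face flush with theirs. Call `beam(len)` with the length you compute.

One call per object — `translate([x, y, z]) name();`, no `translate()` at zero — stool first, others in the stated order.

stool();
translate([781, 0, 0]) stool();
translate([0, 0, 396]) beam(1052);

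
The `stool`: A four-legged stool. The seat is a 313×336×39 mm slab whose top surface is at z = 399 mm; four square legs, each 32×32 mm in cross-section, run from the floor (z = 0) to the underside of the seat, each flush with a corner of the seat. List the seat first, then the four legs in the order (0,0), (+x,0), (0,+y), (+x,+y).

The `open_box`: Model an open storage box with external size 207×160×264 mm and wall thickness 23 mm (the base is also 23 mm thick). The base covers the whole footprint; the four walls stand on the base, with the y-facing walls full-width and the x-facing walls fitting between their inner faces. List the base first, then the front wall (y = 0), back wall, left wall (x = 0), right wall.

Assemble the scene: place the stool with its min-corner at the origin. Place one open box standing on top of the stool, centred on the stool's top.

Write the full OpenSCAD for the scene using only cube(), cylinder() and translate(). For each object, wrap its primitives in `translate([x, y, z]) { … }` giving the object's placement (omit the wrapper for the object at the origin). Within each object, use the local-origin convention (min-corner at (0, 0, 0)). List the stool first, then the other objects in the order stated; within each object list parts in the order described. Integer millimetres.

translate([0, 0, 360]) cube([313, 336, 39]);
cube([32, 32, 360]);
translate([281, 0, 0]) cube([32, 32, 360]);
translate([0, 304, 0]) cube([32, 32, 360]);
translate([281, 304, 0]) cube([32, 32, 360]);
translate([53, 88, 399]) {
  cube([207, 160, 23]);
  translate([0, 0, 23]) cube([207, 23, 241]);
  translate([0, 137, 23]) cube([207, 23, 241]);
  translate([0, 23, 23]) cube([23, 114, 241]);
  translate([184, 23, 23]) cube([23, 114, 241]);
}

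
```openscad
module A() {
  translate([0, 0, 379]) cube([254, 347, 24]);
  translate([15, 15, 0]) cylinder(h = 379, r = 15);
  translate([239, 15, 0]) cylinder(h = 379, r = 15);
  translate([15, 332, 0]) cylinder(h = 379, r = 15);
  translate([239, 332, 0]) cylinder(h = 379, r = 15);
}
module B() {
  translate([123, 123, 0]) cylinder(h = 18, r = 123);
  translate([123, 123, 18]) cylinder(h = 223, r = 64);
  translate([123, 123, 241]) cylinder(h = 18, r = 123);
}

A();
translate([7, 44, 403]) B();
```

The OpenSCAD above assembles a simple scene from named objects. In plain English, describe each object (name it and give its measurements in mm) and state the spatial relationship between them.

A is a four-legged stool. The seat is a 254×347×24 mm slab whose top surface is at z = 403 mm; four round legs, each 30 mm in diameter, run from the floor (z = 0) to the underside of the seat, each leg's axis is inset half a diameter from the nearest pair of seat edges (so the leg's bounding box is flush with the corner).

B is a spool: two coaxial disc flanges of radius 123 mm and thickness 18 mm, joined by a core cylinder of radius 64 mm and height 223 mm. The lower flange rests on z = 0 and the three cylinders share a vertical axis.

The spool is on top of the stool.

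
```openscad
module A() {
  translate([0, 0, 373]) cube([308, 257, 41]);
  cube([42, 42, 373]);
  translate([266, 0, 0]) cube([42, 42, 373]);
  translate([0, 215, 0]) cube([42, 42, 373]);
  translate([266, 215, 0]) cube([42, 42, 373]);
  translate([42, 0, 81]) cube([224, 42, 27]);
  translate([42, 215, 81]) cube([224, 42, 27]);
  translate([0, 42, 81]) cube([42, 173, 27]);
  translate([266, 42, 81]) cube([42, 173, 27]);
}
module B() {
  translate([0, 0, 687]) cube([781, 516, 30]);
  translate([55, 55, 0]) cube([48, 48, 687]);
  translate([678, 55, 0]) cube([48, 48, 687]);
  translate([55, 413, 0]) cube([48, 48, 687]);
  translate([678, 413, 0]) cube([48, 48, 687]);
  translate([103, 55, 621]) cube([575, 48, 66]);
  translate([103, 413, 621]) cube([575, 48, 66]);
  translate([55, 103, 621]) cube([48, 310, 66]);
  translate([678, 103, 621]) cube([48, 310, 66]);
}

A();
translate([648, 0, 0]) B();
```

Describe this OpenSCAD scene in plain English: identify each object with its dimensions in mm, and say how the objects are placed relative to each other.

A is a four-legged stool. The seat is a 308×257×41 mm slab whose top surface is at z = 414 mm; four square legs, each 42×42 mm in cross-section, run from the floor (z = 0) to the underside of the seat, each flush with a corner of the seat. Four stretchers, 42 mm wide and 27 mm tall, connect adjacent legs with their undersides at z = 81 mm, each running between the inner faces of the legs it joins and aligned with the legs' outer faces on the other axis.

B is a table: top 781 mm (x) × 516 mm (y), 30 mm thick, upper face at z = 717 mm, on four 48×48 mm square legs, each inset 55 mm from the nearest pair of top edges, running from z = 0 to the bottom of the top. Four apron rails, 48 mm thick and 66 mm tall, run between adjacent legs with their top edges flush with the underside of the top and their outer faces flush with the legs' outer faces.

The table is on the floor beside the stool on its +x side.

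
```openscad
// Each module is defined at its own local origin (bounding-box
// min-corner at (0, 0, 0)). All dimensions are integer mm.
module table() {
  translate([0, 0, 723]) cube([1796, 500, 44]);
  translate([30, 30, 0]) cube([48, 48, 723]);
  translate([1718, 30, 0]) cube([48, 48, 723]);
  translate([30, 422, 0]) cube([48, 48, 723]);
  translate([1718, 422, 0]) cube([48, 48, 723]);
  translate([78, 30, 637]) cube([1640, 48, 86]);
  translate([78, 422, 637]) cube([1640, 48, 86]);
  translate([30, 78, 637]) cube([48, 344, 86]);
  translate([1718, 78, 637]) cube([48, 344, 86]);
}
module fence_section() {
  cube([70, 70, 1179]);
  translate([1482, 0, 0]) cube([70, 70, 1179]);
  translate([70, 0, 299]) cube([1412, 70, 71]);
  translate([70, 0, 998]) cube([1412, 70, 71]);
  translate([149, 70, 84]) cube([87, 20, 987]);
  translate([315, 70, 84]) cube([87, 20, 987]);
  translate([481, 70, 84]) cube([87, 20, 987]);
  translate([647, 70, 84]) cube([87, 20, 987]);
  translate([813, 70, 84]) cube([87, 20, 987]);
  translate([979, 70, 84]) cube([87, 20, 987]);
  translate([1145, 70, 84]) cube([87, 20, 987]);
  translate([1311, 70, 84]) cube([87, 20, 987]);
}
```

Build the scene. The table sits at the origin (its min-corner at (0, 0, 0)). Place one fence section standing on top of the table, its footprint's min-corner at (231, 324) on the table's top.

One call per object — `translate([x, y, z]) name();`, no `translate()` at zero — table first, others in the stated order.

table();
translate([231, 324, 767]) fence_section();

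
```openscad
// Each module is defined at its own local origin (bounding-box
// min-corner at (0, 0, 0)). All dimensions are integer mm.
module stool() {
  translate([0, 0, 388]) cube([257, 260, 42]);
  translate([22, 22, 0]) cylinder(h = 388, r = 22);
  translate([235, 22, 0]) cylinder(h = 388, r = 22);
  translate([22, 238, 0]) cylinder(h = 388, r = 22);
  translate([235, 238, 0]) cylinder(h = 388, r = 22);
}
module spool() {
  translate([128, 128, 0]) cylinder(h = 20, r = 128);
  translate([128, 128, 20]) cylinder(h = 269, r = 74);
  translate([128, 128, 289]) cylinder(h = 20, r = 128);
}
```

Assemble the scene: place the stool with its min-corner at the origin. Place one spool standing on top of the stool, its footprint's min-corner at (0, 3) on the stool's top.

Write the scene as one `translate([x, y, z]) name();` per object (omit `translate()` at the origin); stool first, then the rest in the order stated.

stool();
translate([0, 3, 430]) spool();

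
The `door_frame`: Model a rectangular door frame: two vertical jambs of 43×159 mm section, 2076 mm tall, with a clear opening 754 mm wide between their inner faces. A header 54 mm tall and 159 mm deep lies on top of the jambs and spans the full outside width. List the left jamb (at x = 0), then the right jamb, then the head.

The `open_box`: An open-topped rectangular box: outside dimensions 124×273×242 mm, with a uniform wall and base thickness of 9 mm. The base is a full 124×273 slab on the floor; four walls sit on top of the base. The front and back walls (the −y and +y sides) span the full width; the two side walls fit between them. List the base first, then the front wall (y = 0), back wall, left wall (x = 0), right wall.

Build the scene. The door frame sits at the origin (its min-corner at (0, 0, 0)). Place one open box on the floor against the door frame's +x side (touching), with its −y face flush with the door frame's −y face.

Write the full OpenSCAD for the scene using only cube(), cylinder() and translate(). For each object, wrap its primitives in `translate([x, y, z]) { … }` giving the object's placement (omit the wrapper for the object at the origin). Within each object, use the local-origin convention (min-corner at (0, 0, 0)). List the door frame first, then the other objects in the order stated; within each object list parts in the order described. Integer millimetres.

cube([43, 159, 2076]);
translate([797, 0, 0]) cube([43, 159, 2076]);
translate([0, 0, 2076]) cube([840, 159, 54]);
translate([840, 0, 0]) {
  cube([124, 273, 9]);
  translate([0, 0, 9]) cube([124, 9, 233]);
  translate([0, 264, 9]) cube([124, 9, 233]);
  translate([0, 9, 9]) cube([9, 255, 233]);
  translate([115, 9, 9]) cube([9, 255, 233]);
}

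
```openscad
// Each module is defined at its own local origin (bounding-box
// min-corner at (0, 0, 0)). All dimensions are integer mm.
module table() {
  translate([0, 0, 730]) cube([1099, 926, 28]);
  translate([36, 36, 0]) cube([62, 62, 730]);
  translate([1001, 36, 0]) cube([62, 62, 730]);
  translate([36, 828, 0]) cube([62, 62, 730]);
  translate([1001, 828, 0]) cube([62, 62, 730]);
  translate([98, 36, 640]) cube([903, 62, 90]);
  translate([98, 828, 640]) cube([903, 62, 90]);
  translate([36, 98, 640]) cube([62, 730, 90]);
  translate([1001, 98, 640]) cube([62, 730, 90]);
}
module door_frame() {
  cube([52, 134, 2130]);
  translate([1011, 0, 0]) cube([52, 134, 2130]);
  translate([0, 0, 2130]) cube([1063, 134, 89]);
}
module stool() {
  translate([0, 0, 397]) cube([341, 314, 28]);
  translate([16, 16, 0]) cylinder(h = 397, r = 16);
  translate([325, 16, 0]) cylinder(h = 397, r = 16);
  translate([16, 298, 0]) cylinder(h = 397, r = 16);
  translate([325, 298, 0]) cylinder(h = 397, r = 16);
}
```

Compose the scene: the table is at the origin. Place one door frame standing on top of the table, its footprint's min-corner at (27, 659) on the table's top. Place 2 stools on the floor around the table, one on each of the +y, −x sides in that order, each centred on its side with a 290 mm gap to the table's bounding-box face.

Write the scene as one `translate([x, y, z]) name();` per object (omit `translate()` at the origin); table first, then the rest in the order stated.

table();
translate([27, 659, 758]) door_frame();
translate([379, 1216, 0]) stool();
translate([-631, 306, 0]) stool();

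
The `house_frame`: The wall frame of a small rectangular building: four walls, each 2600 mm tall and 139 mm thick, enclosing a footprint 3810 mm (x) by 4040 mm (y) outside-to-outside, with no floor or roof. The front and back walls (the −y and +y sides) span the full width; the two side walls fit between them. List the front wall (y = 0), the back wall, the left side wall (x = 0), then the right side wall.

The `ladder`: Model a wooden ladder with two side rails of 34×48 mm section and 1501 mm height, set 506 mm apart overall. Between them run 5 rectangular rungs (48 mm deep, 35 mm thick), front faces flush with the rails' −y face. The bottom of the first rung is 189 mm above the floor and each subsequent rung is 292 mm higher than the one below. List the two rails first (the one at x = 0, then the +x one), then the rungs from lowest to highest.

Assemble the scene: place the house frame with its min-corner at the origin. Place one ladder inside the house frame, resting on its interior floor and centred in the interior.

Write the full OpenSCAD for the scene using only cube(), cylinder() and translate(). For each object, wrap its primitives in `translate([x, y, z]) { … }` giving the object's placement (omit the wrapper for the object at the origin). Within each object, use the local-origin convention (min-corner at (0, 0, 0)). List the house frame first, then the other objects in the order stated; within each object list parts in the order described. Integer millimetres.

cube([3810, 139, 2600]);
translate([0, 3901, 0]) cube([3810, 139, 2600]);
translate([0, 139, 0]) cube([139, 3762, 2600]);
translate([3671, 139, 0]) cube([139, 3762, 2600]);
translate([1652, 1996, 0]) {
  cube([34, 48, 1501]);
  translate([472, 0, 0]) cube([34, 48, 1501]);
  translate([34, 0, 189]) cube([438, 48, 35]);
  translate([34, 0, 481]) cube([438, 48, 35]);
  translate([34, 0, 773]) cube([438, 48, 35]);
  translate([34, 0, 1065]) cube([438, 48, 35]);
  translate([34, 0, 1357]) cube([438, 48, 35]);
}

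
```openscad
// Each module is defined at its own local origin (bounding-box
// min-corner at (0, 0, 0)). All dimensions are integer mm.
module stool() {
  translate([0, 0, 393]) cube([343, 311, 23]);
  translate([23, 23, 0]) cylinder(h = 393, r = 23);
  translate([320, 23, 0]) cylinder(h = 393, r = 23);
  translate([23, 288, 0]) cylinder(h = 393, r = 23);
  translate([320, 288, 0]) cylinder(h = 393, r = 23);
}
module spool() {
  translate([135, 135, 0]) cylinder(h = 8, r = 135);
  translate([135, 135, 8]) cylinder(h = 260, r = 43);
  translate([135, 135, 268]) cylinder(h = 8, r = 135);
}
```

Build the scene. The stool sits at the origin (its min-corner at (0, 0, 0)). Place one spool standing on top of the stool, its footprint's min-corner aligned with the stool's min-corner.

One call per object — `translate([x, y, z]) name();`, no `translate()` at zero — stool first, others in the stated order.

stool();
translate([0, 0, 416]) spool();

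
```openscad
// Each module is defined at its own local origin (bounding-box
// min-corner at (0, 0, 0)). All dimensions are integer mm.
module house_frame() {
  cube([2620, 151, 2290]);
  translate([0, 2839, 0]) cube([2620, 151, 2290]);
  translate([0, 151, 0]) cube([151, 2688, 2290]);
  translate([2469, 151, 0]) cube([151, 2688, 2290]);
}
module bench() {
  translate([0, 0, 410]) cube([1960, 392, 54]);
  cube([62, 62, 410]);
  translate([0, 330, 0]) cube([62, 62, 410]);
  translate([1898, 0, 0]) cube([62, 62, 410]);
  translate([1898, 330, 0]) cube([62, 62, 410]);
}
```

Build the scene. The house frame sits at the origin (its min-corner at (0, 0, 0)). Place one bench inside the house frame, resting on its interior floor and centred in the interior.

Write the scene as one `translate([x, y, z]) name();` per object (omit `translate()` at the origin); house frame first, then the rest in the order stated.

house_frame();
translate([330, 1299, 0]) bench();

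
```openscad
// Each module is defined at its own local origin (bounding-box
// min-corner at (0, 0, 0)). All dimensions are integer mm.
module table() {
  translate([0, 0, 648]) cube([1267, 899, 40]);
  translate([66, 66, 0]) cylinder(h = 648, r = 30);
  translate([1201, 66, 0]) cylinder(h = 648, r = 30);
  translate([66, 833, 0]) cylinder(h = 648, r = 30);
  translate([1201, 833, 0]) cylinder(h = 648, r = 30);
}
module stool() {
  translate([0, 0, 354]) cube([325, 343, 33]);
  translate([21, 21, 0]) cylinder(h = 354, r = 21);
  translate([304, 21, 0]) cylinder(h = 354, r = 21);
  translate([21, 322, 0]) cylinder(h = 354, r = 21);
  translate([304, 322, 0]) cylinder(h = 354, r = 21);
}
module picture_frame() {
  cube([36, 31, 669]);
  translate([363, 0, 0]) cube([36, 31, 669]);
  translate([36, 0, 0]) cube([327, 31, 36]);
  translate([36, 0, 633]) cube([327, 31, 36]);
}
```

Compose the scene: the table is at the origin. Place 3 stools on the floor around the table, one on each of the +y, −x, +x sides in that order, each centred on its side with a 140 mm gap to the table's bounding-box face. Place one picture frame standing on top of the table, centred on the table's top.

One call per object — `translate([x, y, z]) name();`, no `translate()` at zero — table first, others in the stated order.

table();
translate([471, 1039, 0]) stool();
translate([-465, 278, 0]) stool();
translate([1407, 278, 0]) stool();
translate([434, 434, 688]) picture_frame();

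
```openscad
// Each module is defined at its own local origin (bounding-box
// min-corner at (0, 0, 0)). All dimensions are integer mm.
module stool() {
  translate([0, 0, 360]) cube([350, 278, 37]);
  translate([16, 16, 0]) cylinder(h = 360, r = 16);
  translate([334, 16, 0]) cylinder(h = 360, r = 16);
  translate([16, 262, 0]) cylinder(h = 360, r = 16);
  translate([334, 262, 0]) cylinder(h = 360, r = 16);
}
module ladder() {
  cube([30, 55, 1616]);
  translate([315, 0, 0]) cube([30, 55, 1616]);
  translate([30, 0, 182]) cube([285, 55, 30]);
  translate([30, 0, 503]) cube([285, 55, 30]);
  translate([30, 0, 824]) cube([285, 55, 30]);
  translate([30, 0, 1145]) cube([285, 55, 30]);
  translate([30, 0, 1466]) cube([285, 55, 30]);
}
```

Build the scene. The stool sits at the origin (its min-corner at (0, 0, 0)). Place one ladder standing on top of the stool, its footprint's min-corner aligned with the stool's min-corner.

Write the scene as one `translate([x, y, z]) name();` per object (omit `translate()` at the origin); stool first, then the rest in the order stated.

stool();
translate([0, 0, 397]) ladder();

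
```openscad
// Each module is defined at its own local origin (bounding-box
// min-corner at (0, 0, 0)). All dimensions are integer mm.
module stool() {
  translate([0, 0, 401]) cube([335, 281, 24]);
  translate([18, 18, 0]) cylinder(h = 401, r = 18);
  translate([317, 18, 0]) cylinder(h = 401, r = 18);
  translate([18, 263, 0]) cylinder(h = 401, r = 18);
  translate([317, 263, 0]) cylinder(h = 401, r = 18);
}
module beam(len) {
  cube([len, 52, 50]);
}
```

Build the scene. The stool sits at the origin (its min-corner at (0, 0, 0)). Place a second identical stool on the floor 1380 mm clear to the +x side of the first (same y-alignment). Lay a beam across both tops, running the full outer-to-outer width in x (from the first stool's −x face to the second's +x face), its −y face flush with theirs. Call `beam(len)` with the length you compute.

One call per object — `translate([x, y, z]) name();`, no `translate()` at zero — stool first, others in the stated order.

stool();
translate([1715, 0, 0]) stool();
translate([0, 0, 425]) beam(2050);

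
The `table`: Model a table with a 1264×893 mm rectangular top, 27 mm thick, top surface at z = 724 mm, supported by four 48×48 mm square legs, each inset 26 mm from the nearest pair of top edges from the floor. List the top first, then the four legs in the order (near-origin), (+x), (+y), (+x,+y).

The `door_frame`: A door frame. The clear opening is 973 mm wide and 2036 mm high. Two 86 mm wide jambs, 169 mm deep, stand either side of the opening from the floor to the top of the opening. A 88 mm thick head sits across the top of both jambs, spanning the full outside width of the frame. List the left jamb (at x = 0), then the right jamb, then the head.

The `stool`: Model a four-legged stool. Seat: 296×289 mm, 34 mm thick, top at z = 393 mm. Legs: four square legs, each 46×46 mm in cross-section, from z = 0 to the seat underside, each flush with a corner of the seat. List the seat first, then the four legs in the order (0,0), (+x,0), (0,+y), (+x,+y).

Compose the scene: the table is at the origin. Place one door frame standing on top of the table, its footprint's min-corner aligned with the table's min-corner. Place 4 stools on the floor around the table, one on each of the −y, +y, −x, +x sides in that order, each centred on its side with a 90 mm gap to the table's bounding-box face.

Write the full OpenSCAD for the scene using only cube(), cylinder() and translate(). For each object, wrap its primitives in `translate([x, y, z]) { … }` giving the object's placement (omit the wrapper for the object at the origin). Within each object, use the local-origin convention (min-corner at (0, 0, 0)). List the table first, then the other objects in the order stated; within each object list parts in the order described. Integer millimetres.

translate([0, 0, 697]) cube([1264, 893, 27]);
translate([26, 26, 0]) cube([48, 48, 697]);
translate([1190, 26, 0]) cube([48, 48, 697]);
translate([26, 819, 0]) cube([48, 48, 697]);
translate([1190, 819, 0]) cube([48, 48, 697]);
translate([0, 0, 724]) {
  cube([86, 169, 2036]);
  translate([1059, 0, 0]) cube([86, 169, 2036]);
  translate([0, 0, 2036]) cube([1145, 169, 88]);
}
translate([484, -379, 0]) {
  translate([0, 0, 359]) cube([296, 289, 34]);
  cube([46, 46, 359]);
  translate([250, 0, 0]) cube([46, 46, 359]);
  translate([0, 243, 0]) cube([46, 46, 359]);
  translate([250, 243, 0]) cube([46, 46, 359]);
}
translate([484, 983, 0]) {
  translate([0, 0, 359]) cube([296, 289, 34]);
  cube([46, 46, 359]);
  translate([250, 0, 0]) cube([46, 46, 359]);
  translate([0, 243, 0]) cube([46, 46, 359]);
  translate([250, 243, 0]) cube([46, 46, 359]);
}
translate([-386, 302, 0]) {
  translate([0, 0, 359]) cube([296, 289, 34]);
  cube([46, 46, 359]);
  translate([250, 0, 0]) cube([46, 46, 359]);
  translate([0, 243, 0]) cube([46, 46, 359]);
  translate([250, 243, 0]) cube([46, 46, 359]);
}
translate([1354, 302, 0]) {
  translate([0, 0, 359]) cube([296, 289, 34]);
  cube([46, 46, 359]);
  translate([250, 0, 0]) cube([46, 46, 359]);
  translate([0, 243, 0]) cube([46, 46, 359]);
  translate([250, 243, 0]) cube([46, 46, 359]);
}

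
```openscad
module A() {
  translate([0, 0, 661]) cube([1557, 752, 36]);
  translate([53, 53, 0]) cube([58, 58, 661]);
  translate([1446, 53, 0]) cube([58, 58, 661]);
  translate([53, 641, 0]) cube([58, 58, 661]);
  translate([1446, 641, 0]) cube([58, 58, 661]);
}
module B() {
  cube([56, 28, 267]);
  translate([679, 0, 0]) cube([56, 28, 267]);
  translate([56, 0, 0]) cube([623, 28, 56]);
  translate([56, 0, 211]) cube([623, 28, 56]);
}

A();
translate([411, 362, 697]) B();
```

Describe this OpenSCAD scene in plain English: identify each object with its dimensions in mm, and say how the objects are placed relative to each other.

A is a rectangular dining table. The top is 1557×752×36 mm with its upper surface at z = 697 mm. It stands on four 58×58 mm square legs, each inset 53 mm from the nearest pair of top edges, running from the floor to the underside of the top.

B is a picture frame with a 623×155 mm rectangular opening (x by z) and a uniform 56 mm border on every side. Frame depth is 28 mm along y. It is built from two vertical stiles running the full outside height and two horizontal rails spanning the gap between the stiles.

The picture frame is on top of the table, centred.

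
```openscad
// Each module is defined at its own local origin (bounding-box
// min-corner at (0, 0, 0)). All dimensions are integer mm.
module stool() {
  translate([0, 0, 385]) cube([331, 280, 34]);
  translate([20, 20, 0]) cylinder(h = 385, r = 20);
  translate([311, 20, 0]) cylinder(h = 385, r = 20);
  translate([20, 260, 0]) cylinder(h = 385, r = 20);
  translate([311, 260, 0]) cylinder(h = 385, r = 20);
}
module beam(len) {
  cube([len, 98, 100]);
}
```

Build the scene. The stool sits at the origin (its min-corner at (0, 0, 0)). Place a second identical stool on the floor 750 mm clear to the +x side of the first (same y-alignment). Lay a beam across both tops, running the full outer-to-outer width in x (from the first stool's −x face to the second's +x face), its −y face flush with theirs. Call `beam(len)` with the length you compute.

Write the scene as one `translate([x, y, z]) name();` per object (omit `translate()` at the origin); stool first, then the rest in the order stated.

stool();
translate([1081, 0, 0]) stool();
translate([0, 0, 419]) beam(1412);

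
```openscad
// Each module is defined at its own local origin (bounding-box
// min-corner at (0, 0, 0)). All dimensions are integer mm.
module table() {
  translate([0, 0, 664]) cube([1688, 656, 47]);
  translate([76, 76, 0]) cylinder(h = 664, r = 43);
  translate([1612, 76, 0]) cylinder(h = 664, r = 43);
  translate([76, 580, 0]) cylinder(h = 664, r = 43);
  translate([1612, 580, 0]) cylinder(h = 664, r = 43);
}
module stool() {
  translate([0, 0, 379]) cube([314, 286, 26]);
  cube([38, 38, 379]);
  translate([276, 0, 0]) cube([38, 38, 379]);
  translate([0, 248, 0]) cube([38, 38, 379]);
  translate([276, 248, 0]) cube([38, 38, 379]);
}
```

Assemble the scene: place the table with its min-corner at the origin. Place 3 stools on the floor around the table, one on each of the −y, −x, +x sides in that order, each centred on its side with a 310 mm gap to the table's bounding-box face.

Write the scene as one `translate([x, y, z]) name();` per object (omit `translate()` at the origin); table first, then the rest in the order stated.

table();
translate([687, -596, 0]) stool();
translate([-624, 185, 0]) stool();
translate([1998, 185, 0]) stool();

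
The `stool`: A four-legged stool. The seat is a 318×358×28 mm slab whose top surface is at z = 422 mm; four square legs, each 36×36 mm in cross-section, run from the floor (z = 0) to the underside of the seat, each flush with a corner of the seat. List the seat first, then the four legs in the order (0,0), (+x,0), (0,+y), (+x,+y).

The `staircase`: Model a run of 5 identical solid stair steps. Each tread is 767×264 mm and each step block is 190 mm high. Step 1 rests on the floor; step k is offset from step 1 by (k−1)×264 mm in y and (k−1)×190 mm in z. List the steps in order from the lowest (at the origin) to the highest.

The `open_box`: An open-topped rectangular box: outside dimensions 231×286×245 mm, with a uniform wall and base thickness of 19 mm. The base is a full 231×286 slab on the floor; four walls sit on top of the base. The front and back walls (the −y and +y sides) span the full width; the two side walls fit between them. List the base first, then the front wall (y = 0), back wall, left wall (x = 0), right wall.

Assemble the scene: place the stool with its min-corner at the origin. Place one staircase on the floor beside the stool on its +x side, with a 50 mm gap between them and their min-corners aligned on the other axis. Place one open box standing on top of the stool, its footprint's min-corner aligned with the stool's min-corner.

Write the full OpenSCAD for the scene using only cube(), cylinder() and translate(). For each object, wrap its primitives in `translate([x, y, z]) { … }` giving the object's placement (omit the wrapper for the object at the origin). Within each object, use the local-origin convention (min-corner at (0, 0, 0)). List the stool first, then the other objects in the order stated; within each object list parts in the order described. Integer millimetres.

translate([0, 0, 394]) cube([318, 358, 28]);
cube([36, 36, 394]);
translate([282, 0, 0]) cube([36, 36, 394]);
translate([0, 322, 0]) cube([36, 36, 394]);
translate([282, 322, 0]) cube([36, 36, 394]);
translate([368, 0, 0]) {
  cube([767, 264, 190]);
  translate([0, 264, 190]) cube([767, 264, 190]);
  translate([0, 528, 380]) cube([767, 264, 190]);
  translate([0, 792, 570]) cube([767, 264, 190]);
  translate([0, 1056, 760]) cube([767, 264, 190]);
}
translate([0, 0, 422]) {
  cube([231, 286, 19]);
  translate([0, 0, 19]) cube([231, 19, 226]);
  translate([0, 267, 19]) cube([231, 19, 226]);
  translate([0, 19, 19]) cube([19, 248, 226]);
  translate([212, 19, 19]) cube([19, 248, 226]);
}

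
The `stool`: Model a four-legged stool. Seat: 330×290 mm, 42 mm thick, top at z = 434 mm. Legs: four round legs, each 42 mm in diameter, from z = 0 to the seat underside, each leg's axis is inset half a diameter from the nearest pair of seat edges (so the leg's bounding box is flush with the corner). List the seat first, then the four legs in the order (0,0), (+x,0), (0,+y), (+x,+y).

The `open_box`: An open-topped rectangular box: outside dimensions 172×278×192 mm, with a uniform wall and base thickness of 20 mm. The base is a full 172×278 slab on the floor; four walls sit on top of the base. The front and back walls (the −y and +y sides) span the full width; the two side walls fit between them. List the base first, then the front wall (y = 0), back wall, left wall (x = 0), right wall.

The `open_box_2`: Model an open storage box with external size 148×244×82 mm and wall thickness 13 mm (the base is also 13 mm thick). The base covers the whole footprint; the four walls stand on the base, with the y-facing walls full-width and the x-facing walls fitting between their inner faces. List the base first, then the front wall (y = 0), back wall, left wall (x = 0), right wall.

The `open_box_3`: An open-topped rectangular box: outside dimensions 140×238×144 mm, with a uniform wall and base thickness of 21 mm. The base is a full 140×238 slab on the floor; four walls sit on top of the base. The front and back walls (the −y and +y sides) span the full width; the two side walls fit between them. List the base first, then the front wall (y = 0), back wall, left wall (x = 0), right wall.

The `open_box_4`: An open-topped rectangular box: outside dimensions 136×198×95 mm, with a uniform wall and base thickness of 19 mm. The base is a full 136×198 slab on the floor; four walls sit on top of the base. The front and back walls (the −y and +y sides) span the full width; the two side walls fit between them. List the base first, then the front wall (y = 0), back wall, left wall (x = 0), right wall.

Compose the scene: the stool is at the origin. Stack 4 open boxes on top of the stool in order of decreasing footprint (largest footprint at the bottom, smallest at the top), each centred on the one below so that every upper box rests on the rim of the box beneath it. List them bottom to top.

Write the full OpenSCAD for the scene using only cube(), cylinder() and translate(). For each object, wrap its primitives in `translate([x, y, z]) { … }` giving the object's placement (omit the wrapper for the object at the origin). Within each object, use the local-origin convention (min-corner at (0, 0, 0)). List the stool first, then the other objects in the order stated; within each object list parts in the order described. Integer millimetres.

translate([0, 0, 392]) cube([330, 290, 42]);
translate([21, 21, 0]) cylinder(h = 392, r = 21);
translate([309, 21, 0]) cylinder(h = 392, r = 21);
translate([21, 269, 0]) cylinder(h = 392, r = 21);
translate([309, 269, 0]) cylinder(h = 392, r = 21);
translate([79, 6, 434]) {
  cube([172, 278, 20]);
  translate([0, 0, 20]) cube([172, 20, 172]);
  translate([0, 258, 20]) cube([172, 20, 172]);
  translate([0, 20, 20]) cube([20, 238, 172]);
  translate([152, 20, 20]) cube([20, 238, 172]);
}
translate([91, 23, 626]) {
  cube([148, 244, 13]);
  translate([0, 0, 13]) cube([148, 13, 69]);
  translate([0, 231, 13]) cube([148, 13, 69]);
  translate([0, 13, 13]) cube([13, 218, 69]);
  translate([135, 13, 13]) cube([13, 218, 69]);
}
translate([95, 26, 708]) {
  cube([140, 238, 21]);
  translate([0, 0, 21]) cube([140, 21, 123]);
  translate([0, 217, 21]) cube([140, 21, 123]);
  translate([0, 21, 21]) cube([21, 196, 123]);
  translate([119, 21, 21]) cube([21, 196, 123]);
}
translate([97, 46, 852]) {
  cube([136, 198, 19]);
  translate([0, 0, 19]) cube([136, 19, 76]);
  translate([0, 179, 19]) cube([136, 19, 76]);
  translate([0, 19, 19]) cube([19, 160, 76]);
  translate([117, 19, 19]) cube([19, 160, 76]);
}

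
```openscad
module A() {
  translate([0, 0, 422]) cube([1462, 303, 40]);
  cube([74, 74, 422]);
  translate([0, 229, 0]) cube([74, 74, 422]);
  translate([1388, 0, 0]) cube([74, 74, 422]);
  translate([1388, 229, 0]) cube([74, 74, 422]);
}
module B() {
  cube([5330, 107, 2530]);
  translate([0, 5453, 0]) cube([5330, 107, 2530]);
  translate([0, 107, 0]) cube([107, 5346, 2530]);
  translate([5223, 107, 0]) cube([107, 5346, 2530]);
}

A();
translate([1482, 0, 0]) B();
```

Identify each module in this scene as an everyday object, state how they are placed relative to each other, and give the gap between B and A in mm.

A is a bench. B is a house frame. The house frame is on the floor beside the bench on its +x side. The gap between the house frame and the bench is 20 mm.

The house frame's nearest face is 20 mm from the bench's +x face.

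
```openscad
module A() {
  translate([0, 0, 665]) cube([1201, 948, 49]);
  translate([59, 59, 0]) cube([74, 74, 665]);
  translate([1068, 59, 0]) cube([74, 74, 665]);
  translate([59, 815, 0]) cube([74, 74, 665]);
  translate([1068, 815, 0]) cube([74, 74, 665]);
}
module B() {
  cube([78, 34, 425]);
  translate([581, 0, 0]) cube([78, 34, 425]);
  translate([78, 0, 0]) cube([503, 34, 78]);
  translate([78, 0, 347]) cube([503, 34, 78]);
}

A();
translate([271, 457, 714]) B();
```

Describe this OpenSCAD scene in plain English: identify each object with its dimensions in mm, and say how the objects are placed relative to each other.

A is a table with a 1201×948 mm rectangular top, 49 mm thick, top surface at z = 714 mm, supported by four 74×74 mm square legs, each inset 59 mm from the nearest pair of top edges, running from the floor.

B is a picture frame with a 503×269 mm rectangular opening (x by z) and a uniform 78 mm border on every side. Frame depth is 34 mm along y. It is built from two vertical stiles running the full outside height and two horizontal rails spanning the gap between the stiles.

The picture frame is on top of the table, centred.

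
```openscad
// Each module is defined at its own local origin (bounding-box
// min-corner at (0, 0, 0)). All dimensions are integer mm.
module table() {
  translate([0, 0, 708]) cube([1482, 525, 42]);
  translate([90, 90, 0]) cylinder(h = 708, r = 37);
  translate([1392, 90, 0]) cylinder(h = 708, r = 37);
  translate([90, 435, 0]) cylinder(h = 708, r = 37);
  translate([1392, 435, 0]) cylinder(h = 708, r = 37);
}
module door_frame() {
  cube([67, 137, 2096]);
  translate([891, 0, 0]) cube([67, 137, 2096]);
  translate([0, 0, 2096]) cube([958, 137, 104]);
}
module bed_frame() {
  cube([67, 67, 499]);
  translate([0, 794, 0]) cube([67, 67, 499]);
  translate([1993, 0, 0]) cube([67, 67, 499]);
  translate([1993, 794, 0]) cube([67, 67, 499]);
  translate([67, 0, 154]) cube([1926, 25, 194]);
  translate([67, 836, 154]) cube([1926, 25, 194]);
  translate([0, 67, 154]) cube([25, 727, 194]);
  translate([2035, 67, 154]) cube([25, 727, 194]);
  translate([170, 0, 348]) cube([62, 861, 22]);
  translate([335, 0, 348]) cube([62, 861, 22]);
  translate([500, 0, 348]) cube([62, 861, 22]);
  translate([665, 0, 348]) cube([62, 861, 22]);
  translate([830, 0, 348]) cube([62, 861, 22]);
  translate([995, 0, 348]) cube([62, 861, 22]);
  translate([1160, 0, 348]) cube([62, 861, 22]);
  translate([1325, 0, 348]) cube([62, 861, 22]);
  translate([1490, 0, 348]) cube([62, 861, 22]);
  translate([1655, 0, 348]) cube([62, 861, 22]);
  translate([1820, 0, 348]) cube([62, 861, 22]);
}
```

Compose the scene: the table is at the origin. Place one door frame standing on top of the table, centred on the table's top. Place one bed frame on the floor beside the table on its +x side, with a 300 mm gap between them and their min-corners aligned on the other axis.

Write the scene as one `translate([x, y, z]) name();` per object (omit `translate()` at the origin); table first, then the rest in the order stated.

table();
translate([262, 194, 750]) door_frame();
translate([1782, 0, 0]) bed_frame();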